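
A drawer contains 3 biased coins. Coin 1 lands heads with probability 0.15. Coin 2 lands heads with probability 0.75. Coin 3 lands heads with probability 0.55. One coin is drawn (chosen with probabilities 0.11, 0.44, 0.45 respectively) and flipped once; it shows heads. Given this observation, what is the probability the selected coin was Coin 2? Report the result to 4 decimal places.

Tabulate prior·likelihood by source: [1] prior 0.11, lik 0.15, product 0.01650; [2] prior 0.44, lik 0.75, product 0.3300; [3] prior 0.45, lik 0.55, product 0.2475.
Normalizing constant = 0.59400; the posterior for Coin 2 is its product over the sum, 0.3300/0.59400 = 0.5556.

Posterior probability ≈ 0.5556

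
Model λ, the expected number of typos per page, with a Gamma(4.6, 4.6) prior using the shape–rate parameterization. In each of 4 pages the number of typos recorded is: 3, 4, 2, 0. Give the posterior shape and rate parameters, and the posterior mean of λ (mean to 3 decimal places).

The Poisson likelihood adds the total count to the shape and the number of exposure periods to the rate. Here ∑xᵢ = 9 and n = 4, so shape 4.6→13.6 and rate 4.6→8.6.
E[λ | data] = 13.6/8.6 = 1.581.

Posterior: Gamma(shape=13.6, rate=8.6); mean ≈ 1.581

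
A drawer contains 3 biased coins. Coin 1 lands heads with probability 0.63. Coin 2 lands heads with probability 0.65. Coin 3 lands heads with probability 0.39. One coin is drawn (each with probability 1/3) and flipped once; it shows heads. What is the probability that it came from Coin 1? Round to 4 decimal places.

Posterior probability ≈ 0.3772

Tabulate prior·likelihood by source: [1] prior 0.333333, lik 0.63, product 0.2100; [2] prior 0.333333, lik 0.65, product 0.2167; [3] prior 0.333333, lik 0.39, product 0.1300.
Normalizing constant = 0.55667; the posterior for Coin 1 is its product over the sum, 0.2100/0.55667 = 0.3772.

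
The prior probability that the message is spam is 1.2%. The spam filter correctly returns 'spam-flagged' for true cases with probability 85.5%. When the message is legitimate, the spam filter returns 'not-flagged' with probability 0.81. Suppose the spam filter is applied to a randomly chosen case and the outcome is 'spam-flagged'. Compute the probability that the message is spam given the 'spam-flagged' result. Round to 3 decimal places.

P(H | E) ≈ 0.052

Let H be the event that the message is spam. P(H) = 0.012, so P(¬H) = 0.988. With E the 'spam-flagged' result, P(E|H) = 0.855 and P(E|¬H) = 0.19.
P(E) = 0.855·0.012 + 0.19·0.988 = 0.010260 + 0.18772 = 0.19798.
By Bayes' theorem, P(H|E) = 0.010260 / 0.19798 = 0.052.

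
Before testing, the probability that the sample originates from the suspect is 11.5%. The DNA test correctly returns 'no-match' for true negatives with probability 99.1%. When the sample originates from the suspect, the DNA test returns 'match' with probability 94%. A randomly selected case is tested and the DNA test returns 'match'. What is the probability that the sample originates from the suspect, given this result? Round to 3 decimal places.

P(H | E) ≈ 0.931

Write H for 'the sample originates from the suspect'. Prior odds H:¬H = 0.115/0.885 = 0.12994. For the 'match' outcome, the likelihood ratio is 0.94/0.009 = 104.44.
Posterior odds = 0.12994 × 104.44 = 13.572, so P(H|E) = 13.572/(1+13.572) = 0.931.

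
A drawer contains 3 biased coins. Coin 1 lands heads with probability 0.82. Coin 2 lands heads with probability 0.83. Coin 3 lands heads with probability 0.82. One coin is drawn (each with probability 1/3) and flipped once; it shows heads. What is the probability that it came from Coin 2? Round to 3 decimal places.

Posterior probability ≈ 0.336

Tabulate prior·likelihood by source: [1] prior 0.333333, lik 0.82, product 0.2733; [2] prior 0.333333, lik 0.83, product 0.2767; [3] prior 0.333333, lik 0.82, product 0.2733.
Normalizing constant = 0.82333; the posterior for Coin 2 is its product over the sum, 0.2767/0.82333 = 0.336.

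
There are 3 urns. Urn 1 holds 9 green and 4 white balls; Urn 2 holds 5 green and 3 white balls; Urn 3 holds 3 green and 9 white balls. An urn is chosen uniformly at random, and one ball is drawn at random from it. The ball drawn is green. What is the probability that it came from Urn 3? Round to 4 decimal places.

P(green|Urn 1) = 0.6923; P(green|Urn 2) = 0.625; P(green|Urn 3) = 0.25.
Prior × likelihood for each source: 0.333333·0.6923=0.2308, 0.333333·0.625=0.2083, 0.333333·0.25=0.08333. Summing gives P(green) = 0.52244.
P(Urn 3 | green) = 0.08333 / 0.52244 = 0.1595.

Posterior probability ≈ 0.1595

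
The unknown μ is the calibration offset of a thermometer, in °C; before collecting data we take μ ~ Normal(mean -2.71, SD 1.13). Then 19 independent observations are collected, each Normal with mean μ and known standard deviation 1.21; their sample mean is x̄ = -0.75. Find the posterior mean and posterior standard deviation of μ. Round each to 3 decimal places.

With known σ, the Normal prior is conjugate. Weight on the data is w = (n/σ²)/(n/σ² + 1/τ₀²) = 12.9773/(12.9773+0.783147) = 0.94309.
Posterior mean = w·x̄ + (1−w)·μ₀ = 0.94309·-0.75 + 0.056913·-2.71 = -0.862. Posterior variance = 1/(12.9773+0.783147) = 0.0726723, so SD = 0.270.

Posterior mean ≈ -0.862; posterior SD ≈ 0.270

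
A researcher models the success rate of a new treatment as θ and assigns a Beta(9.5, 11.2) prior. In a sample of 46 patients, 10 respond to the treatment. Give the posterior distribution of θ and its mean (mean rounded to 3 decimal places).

Observing 10 successes and 36 failures updates Beta(9.5, 11.2) by adding the success and failure counts to the two shape parameters: α = 9.5+10 = 19.5, β = 11.2+36 = 47.2.
E[θ | data] = 19.5/(19.5+47.2) = 0.292.

Posterior: Beta(19.5, 47.2); mean ≈ 0.292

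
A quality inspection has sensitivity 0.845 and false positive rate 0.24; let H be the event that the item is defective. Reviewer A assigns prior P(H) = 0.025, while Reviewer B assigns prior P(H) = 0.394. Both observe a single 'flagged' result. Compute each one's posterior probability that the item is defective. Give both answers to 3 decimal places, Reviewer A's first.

Reviewer A: 0.083; Reviewer B: 0.696

The likelihood ratio for a 'flagged' result is 0.845/0.24 = 3.5208.
Reviewer A: prior odds 0.025/0.975 = 0.025641; posterior odds 0.090278; posterior probability 0.083.
Reviewer B: prior odds 0.394/0.606 = 0.65017; posterior odds 2.2891; posterior probability 0.696.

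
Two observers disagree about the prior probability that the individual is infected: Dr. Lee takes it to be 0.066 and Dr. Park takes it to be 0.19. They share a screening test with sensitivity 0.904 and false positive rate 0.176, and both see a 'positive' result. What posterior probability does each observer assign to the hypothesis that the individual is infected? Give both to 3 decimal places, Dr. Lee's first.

The likelihood ratio for a 'positive' result is 0.904/0.176 = 5.1364.
Dr. Lee: prior odds 0.066/0.934 = 0.070664; posterior odds 0.36296; posterior probability 0.266.
Dr. Park: prior odds 0.19/0.81 = 0.23457; posterior odds 1.2048; posterior probability 0.546.

Dr. Lee: 0.266; Dr. Park: 0.546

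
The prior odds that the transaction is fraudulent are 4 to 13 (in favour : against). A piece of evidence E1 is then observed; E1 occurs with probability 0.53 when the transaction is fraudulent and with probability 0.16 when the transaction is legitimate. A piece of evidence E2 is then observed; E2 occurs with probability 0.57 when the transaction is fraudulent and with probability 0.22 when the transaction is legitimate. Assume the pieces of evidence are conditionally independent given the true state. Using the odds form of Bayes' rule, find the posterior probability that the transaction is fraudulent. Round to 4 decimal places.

Prior odds = 4/13 = 0.30769. In log-odds, ln(0.30769) = -1.1787.
Add log likelihood ratios: ln(3.3125) + ln(2.5909) = 2.1497.
Posterior log-odds = 0.97106, so posterior odds = exp(0.97106) = 2.6407. Converting, P(H|E) = 2.6407/3.6407 = 0.7253.

Posterior probability ≈ 0.7253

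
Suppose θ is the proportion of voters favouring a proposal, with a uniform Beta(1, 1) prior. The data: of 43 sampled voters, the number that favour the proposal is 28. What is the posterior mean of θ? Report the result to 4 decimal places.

The binomial likelihood is conjugate to the Beta prior: with 28 successes and 15 failures, the posterior is Beta(1+28, 1+15) = Beta(29, 16).
Posterior mean = α/(α+β) = 29/45 = 0.6444.

Posterior mean ≈ 0.6444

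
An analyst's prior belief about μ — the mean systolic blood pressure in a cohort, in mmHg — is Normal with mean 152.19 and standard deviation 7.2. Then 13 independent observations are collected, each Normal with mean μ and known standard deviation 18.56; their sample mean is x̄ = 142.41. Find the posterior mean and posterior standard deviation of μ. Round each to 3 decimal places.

With known σ, the Normal prior is conjugate. Weight on the data is w = (n/σ²)/(n/σ² + 1/τ₀²) = 0.0377387/(0.0377387+0.0192901) = 0.66175.
Posterior mean = w·x̄ + (1−w)·μ₀ = 0.66175·142.41 + 0.33825·152.19 = 145.718. Posterior variance = 1/(0.0377387+0.0192901) = 17.5350, so SD = 4.187.

Posterior mean ≈ 145.718; posterior SD ≈ 4.187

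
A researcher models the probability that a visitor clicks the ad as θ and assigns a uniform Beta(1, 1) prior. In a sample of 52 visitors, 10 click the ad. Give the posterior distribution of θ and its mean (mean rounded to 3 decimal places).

Posterior: Beta(11, 43); mean ≈ 0.204

Observing 10 successes and 42 failures updates Beta(1, 1) by adding the success and failure counts to the two shape parameters: α = 1+10 = 11, β = 1+42 = 43.
Posterior mean = α/(α+β) = 11/54 = 0.204.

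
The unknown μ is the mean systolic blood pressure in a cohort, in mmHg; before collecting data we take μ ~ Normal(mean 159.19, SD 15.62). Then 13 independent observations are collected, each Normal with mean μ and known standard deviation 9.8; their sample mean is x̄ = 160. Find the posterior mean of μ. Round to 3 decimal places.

With known σ, the Normal prior is conjugate. Weight on the data is w = (n/σ²)/(n/σ² + 1/τ₀²) = 0.135360/(0.135360+0.00409862) = 0.97061.
Posterior mean = w·x̄ + (1−w)·μ₀ = 0.97061·160 + 0.029389·159.19 = 159.976.

Posterior mean ≈ 159.976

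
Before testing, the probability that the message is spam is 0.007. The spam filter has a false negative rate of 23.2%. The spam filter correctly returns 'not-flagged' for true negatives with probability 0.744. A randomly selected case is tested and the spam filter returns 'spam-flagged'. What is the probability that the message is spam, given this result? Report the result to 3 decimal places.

P(H | E) ≈ 0.021

Write H for 'the message is spam'. Prior odds H:¬H = 0.007/0.993 = 0.0070493. For the 'spam-flagged' outcome, the likelihood ratio is 0.768/0.256 = 3.0000.
Posterior odds = 0.0070493 × 3.0000 = 0.021148, so P(H|E) = 0.021148/(1+0.021148) = 0.021.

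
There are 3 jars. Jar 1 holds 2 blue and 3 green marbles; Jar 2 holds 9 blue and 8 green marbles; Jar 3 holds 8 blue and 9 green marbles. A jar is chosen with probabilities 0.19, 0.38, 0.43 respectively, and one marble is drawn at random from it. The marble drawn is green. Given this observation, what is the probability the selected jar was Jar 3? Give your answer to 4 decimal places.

Tabulate prior·likelihood by source: [1] prior 0.19, lik 0.6, product 0.1140; [2] prior 0.38, lik 0.4706, product 0.1788; [3] prior 0.43, lik 0.5294, product 0.2276.
Normalizing constant = 0.52047; the posterior for Jar 3 is its product over the sum, 0.2276/0.52047 = 0.4374.

Posterior probability ≈ 0.4374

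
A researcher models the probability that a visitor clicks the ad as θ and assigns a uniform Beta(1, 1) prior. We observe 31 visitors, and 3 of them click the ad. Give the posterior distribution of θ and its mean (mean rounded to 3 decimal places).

Posterior: Beta(4, 29); mean ≈ 0.121

The binomial likelihood is conjugate to the Beta prior: with 3 successes and 28 failures, the posterior is Beta(1+3, 1+28) = Beta(4, 29).
E[θ | data] = 4/(4+29) = 0.121.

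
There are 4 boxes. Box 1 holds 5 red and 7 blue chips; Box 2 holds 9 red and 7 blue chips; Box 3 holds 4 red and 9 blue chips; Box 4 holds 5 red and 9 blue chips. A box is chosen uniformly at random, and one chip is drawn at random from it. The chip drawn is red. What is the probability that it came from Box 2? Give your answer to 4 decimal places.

P(red|Box 1) = 0.4167; P(red|Box 2) = 0.5625; P(red|Box 3) = 0.3077; P(red|Box 4) = 0.3571.
Prior × likelihood for each source: 0.25·0.4167=0.1042, 0.25·0.5625=0.1406, 0.25·0.3077=0.07692, 0.25·0.3571=0.08929. Summing gives P(red) = 0.41100.
P(Box 2 | red) = 0.1406 / 0.41100 = 0.3422.

Posterior probability ≈ 0.3422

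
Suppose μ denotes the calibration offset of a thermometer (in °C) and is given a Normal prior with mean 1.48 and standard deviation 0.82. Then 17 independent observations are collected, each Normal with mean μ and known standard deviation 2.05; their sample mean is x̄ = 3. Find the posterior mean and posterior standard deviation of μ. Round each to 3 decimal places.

With known σ, the Normal prior is conjugate. Weight on the data is w = (n/σ²)/(n/σ² + 1/τ₀²) = 4.04521/(4.04521+1.48721) = 0.73118.
Posterior mean = w·x̄ + (1−w)·μ₀ = 0.73118·3 + 0.26882·1.48 = 2.591. Posterior variance = 1/(4.04521+1.48721) = 0.180753, so SD = 0.425.

Posterior mean ≈ 2.591; posterior SD ≈ 0.425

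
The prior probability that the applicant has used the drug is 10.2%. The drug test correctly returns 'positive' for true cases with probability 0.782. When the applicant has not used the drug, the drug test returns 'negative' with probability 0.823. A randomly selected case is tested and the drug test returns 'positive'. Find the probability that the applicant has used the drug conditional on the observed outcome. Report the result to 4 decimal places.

Let H be the event that the applicant has used the drug. P(H) = 0.102, so P(¬H) = 0.898. With E the 'positive' result, P(E|H) = 0.782 and P(E|¬H) = 0.177.
P(E) = 0.782·0.102 + 0.177·0.898 = 0.079764 + 0.15895 = 0.23871.
By Bayes' theorem, P(H|E) = 0.079764 / 0.23871 = 0.3341.

P(H | E) ≈ 0.3341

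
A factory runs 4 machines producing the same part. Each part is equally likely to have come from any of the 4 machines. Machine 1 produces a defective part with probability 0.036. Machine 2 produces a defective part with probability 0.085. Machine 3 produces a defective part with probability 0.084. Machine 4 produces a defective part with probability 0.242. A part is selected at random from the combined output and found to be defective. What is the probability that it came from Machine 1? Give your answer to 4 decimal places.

Posterior probability ≈ 0.0805

P(defective|M1) = 0.036; P(defective|M2) = 0.085; P(defective|M3) = 0.084; P(defective|M4) = 0.242.
Prior × likelihood for each source: 0.25·0.036=0.009000, 0.25·0.085=0.02125, 0.25·0.084=0.02100, 0.25·0.242=0.06050. Summing gives P(defective) = 0.11175.
P(Machine 1 | defective) = 0.009000 / 0.11175 = 0.0805.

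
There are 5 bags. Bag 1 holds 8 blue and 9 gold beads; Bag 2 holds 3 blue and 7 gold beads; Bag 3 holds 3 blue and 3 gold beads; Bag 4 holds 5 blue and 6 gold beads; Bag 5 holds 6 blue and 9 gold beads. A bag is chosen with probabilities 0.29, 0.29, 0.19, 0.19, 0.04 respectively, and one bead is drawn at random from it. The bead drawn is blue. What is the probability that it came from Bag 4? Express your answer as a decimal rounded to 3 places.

Posterior probability ≈ 0.205

Tabulate prior·likelihood by source: [1] prior 0.29, lik 0.4706, product 0.1365; [2] prior 0.29, lik 0.3, product 0.08700; [3] prior 0.19, lik 0.5, product 0.09500; [4] prior 0.19, lik 0.4545, product 0.08636; [5] prior 0.04, lik 0.4, product 0.01600.
Normalizing constant = 0.42083; the posterior for Bag 4 is its product over the sum, 0.08636/0.42083 = 0.205.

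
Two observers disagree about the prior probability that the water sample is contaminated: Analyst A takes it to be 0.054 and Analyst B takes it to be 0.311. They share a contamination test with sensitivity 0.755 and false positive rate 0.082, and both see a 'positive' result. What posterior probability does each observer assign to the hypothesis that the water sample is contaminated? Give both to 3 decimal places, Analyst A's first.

P('+'|H) = 0.755, P('+'|¬H) = 0.082.
Analyst A: numerator 0.755·0.054 = 0.040770; evidence = 0.040770+0.082·0.946 = 0.11834; posterior = 0.345.
Analyst B: numerator 0.755·0.311 = 0.23481; evidence = 0.23481+0.082·0.689 = 0.29130; posterior = 0.806.

Analyst A: 0.345; Analyst B: 0.806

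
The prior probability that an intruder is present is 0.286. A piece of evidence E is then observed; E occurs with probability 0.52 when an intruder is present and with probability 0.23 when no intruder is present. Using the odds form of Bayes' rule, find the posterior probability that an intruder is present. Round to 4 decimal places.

Posterior probability ≈ 0.4752

Prior odds = 0.286/(1−0.286) = 0.40056.
Likelihood ratio for E = 0.52/0.23 = 2.2609.
Posterior odds = prior odds × LR = 0.90561.
Posterior probability = odds/(1+odds) = 0.90561/1.9056 = 0.4752.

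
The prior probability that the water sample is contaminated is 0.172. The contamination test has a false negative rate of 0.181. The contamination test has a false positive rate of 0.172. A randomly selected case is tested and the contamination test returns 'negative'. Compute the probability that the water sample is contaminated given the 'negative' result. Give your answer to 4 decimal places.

Write H for 'the water sample is contaminated'. Prior odds H:¬H = 0.172/0.828 = 0.20773. For the 'negative' outcome, the likelihood ratio is 0.181/0.828 = 0.21860.
Posterior odds = 0.20773 × 0.21860 = 0.045409, so P(H|E) = 0.045409/(1+0.045409) = 0.0434.

P(H | E) ≈ 0.0434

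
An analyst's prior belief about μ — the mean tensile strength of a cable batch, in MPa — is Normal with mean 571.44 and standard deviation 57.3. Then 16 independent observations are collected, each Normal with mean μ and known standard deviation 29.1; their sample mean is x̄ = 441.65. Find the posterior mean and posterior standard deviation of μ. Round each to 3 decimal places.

With known σ, the Normal prior is conjugate. Weight on the data is w = (n/σ²)/(n/σ² + 1/τ₀²) = 0.0188944/(0.0188944+0.00030457) = 0.98414.
Posterior mean = w·x̄ + (1−w)·μ₀ = 0.98414·441.65 + 0.015864·571.44 = 443.709. Posterior variance = 1/(0.0188944+0.00030457) = 52.0860, so SD = 7.217.

Posterior mean ≈ 443.709; posterior SD ≈ 7.217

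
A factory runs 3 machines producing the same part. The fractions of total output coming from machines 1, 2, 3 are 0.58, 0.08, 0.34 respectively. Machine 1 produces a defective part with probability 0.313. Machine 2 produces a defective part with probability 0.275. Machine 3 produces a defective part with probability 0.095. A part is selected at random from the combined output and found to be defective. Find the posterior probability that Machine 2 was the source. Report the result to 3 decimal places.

Tabulate prior·likelihood by source: [1] prior 0.58, lik 0.313, product 0.1815; [2] prior 0.08, lik 0.275, product 0.02200; [3] prior 0.34, lik 0.095, product 0.03230.
Normalizing constant = 0.23584; the posterior for Machine 2 is its product over the sum, 0.02200/0.23584 = 0.093.

Posterior probability ≈ 0.093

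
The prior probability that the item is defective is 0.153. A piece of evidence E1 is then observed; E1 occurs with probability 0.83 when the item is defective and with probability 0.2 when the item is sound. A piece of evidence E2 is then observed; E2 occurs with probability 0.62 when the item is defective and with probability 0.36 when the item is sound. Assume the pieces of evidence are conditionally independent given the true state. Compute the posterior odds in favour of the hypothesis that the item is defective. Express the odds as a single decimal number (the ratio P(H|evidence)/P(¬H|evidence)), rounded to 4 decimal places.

Posterior odds ≈ 1.2911

Prior odds = 0.153/(1−0.153) = 0.18064.
Likelihood ratio for E1 = 0.83/0.2 = 4.1500.
Likelihood ratio for E2 = 0.62/0.36 = 1.7222.
Posterior odds = prior odds × LR₁ × LR₂ = 1.2911.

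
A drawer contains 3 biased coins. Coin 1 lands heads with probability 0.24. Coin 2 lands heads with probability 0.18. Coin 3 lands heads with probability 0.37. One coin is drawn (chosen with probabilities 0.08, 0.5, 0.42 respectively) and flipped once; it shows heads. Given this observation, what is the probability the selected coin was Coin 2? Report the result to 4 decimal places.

Tabulate prior·likelihood by source: [1] prior 0.08, lik 0.24, product 0.01920; [2] prior 0.5, lik 0.18, product 0.09000; [3] prior 0.42, lik 0.37, product 0.1554.
Normalizing constant = 0.26460; the posterior for Coin 2 is its product over the sum, 0.09000/0.26460 = 0.3401.

Posterior probability ≈ 0.3401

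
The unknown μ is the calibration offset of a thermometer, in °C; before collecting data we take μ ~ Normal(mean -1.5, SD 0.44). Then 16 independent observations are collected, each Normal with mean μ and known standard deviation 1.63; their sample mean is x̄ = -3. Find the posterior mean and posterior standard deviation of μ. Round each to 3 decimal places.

Posterior mean ≈ -2.307; posterior SD ≈ 0.299

With known σ, the Normal prior is conjugate. Weight on the data is w = (n/σ²)/(n/σ² + 1/τ₀²) = 6.02206/(6.02206+5.16529) = 0.53829.
Posterior mean = w·x̄ + (1−w)·μ₀ = 0.53829·-3 + 0.46171·-1.5 = -2.307. Posterior variance = 1/(6.02206+5.16529) = 0.0893867, so SD = 0.299.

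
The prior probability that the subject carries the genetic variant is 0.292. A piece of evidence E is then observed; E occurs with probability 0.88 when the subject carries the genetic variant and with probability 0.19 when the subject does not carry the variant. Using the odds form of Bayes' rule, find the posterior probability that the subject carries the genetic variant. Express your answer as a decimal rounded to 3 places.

Posterior probability ≈ 0.656

Prior odds = 0.292/(1−0.292) = 0.41243.
Likelihood ratio for E = 0.88/0.19 = 4.6316.
Posterior odds = prior odds × LR = 1.9102.
Posterior probability = odds/(1+odds) = 1.9102/2.9102 = 0.656.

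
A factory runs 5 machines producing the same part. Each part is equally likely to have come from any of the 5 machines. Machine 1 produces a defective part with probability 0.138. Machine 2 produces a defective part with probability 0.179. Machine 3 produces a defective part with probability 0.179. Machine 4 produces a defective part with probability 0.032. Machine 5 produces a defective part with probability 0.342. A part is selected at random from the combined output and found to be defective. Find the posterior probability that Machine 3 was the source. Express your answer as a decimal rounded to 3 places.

Posterior probability ≈ 0.206

P(defective|M1) = 0.138; P(defective|M2) = 0.179; P(defective|M3) = 0.179; P(defective|M4) = 0.032; P(defective|M5) = 0.342.
Prior × likelihood for each source: 0.2·0.138=0.02760, 0.2·0.179=0.03580, 0.2·0.179=0.03580, 0.2·0.032=0.006400, 0.2·0.342=0.06840. Summing gives P(defective) = 0.17400.
P(Machine 3 | defective) = 0.03580 / 0.17400 = 0.206.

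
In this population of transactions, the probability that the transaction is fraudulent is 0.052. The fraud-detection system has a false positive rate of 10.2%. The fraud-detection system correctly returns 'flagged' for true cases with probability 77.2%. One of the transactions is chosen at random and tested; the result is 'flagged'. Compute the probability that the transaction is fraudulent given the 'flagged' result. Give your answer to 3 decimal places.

Let H be the event that the transaction is fraudulent. P(H) = 0.052, so P(¬H) = 0.948. With E the 'flagged' result, P(E|H) = 0.772 and P(E|¬H) = 0.102.
P(E) = 0.772·0.052 + 0.102·0.948 = 0.040144 + 0.096696 = 0.13684.
By Bayes' theorem, P(H|E) = 0.040144 / 0.13684 = 0.293.

P(H | E) ≈ 0.293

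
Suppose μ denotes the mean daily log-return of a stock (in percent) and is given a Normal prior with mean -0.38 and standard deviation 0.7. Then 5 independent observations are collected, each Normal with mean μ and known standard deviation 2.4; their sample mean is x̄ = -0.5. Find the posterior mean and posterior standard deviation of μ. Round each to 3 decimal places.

Posterior mean ≈ -0.416; posterior SD ≈ 0.586

Prior precision 1/τ₀² = 1/0.7² = 2.04082; data precision n/σ² = 5/2.4² = 0.868056.
Posterior precision = 2.04082 + 0.868056 = 2.90887, giving posterior SD = 1/√2.90887 = 0.586.
Posterior mean = (2.04082·-0.38 + 0.868056·-0.5) / 2.90887 = -0.416.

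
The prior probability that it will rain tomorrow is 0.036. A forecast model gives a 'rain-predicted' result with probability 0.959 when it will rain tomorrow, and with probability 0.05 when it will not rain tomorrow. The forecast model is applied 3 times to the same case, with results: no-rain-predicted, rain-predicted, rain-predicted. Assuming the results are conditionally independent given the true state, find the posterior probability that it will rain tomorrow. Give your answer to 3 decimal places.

Let H be the event that it will rain tomorrow; start with P(H) = 0.036. P('rain-predicted'|H) = 0.959, P('rain-predicted'|¬H) = 0.05.
Update on result 1 ('no-rain-predicted'): P(H) ← 0.041·0.0360 / (0.041·0.0360 + 0.95·0.9640) = 0.0014760/0.91728 = 0.0016.
Update on result 2 ('rain-predicted'): P(H) ← 0.959·0.0016 / (0.959·0.0016 + 0.05·0.9984) = 0.0015431/0.051463 = 0.0300.
Update on result 3 ('rain-predicted'): P(H) ← 0.959·0.0300 / (0.959·0.0300 + 0.05·0.9700) = 0.028756/0.077257 = 0.3722.

Posterior P(H) ≈ 0.372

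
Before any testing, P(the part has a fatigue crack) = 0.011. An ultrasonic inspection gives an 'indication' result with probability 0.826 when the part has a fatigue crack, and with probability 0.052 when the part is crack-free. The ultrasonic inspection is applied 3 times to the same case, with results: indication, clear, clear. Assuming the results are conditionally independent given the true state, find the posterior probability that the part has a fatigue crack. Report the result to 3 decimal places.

Let H be the event that the part has a fatigue crack; start with P(H) = 0.011. P('indication'|H) = 0.826, P('indication'|¬H) = 0.052.
Update on result 1 ('indication'): P(H) ← 0.826·0.0110 / (0.826·0.0110 + 0.052·0.9890) = 0.0090860/0.060514 = 0.1501.
Update on result 2 ('clear'): P(H) ← 0.174·0.1501 / (0.174·0.1501 + 0.948·0.8499) = 0.026126/0.83179 = 0.0314.
Update on result 3 ('clear'): P(H) ← 0.174·0.0314 / (0.174·0.0314 + 0.948·0.9686) = 0.0054652/0.92369 = 0.0059.

Posterior P(H) ≈ 0.006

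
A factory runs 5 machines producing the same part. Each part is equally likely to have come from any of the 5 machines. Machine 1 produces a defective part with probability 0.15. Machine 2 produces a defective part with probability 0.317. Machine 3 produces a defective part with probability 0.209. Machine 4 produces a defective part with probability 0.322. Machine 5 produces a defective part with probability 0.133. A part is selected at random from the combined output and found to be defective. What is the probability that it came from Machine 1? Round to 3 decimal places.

Tabulate prior·likelihood by source: [1] prior 0.2, lik 0.15, product 0.03000; [2] prior 0.2, lik 0.317, product 0.06340; [3] prior 0.2, lik 0.209, product 0.04180; [4] prior 0.2, lik 0.322, product 0.06440; [5] prior 0.2, lik 0.133, product 0.02660.
Normalizing constant = 0.22620; the posterior for Machine 1 is its product over the sum, 0.03000/0.22620 = 0.133.

Posterior probability ≈ 0.133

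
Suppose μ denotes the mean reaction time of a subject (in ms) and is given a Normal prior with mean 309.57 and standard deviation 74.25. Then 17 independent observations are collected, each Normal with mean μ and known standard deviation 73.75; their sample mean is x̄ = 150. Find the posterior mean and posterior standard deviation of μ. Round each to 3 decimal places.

With known σ, the Normal prior is conjugate. Weight on the data is w = (n/σ²)/(n/σ² + 1/τ₀²) = 0.00312554/(0.00312554+0.00018139) = 0.94515.
Posterior mean = w·x̄ + (1−w)·μ₀ = 0.94515·150 + 0.054851·309.57 = 158.753. Posterior variance = 1/(0.00312554+0.00018139) = 302.396, so SD = 17.390.

Posterior mean ≈ 158.753; posterior SD ≈ 17.390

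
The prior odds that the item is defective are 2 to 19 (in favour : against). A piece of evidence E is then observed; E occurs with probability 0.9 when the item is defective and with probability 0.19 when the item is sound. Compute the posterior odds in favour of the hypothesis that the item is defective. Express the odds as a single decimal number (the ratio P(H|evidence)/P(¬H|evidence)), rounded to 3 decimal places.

Posterior odds ≈ 0.499

Prior odds = 2/19 = 0.10526.
Likelihood ratio for E = 0.9/0.19 = 4.7368.
Posterior odds = prior odds × LR = 0.49861.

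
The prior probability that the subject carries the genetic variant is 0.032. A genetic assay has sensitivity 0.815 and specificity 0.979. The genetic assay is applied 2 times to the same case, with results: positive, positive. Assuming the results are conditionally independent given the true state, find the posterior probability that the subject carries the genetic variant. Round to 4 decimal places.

Let H be the event that the subject carries the genetic variant; start with P(H) = 0.032. P('positive'|H) = 0.815, P('positive'|¬H) = 0.021.
Update on result 1 ('positive'): P(H) ← 0.815·0.0320 / (0.815·0.0320 + 0.021·0.9680) = 0.026080/0.046408 = 0.5620.
Update on result 2 ('positive'): P(H) ← 0.815·0.5620 / (0.815·0.5620 + 0.021·0.4380) = 0.45801/0.46721 = 0.9803.

Posterior P(H) ≈ 0.9803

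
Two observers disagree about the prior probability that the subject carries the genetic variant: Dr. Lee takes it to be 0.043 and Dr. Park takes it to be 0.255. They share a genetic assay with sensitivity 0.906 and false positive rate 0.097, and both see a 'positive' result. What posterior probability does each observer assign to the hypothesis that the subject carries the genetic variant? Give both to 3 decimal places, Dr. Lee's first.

The likelihood ratio for a 'positive' result is 0.906/0.097 = 9.3402.
Dr. Lee: prior odds 0.043/0.957 = 0.044932; posterior odds 0.41967; posterior probability 0.296.
Dr. Park: prior odds 0.255/0.745 = 0.34228; posterior odds 3.1970; posterior probability 0.762.

Dr. Lee: 0.296; Dr. Park: 0.762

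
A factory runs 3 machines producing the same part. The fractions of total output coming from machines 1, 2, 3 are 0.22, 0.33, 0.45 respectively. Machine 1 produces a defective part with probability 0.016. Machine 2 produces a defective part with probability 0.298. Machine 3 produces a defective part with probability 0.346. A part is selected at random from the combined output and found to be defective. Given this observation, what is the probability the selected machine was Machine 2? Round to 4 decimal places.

Posterior probability ≈ 0.3818

Tabulate prior·likelihood by source: [1] prior 0.22, lik 0.016, product 0.003520; [2] prior 0.33, lik 0.298, product 0.09834; [3] prior 0.45, lik 0.346, product 0.1557.
Normalizing constant = 0.25756; the posterior for Machine 2 is its product over the sum, 0.09834/0.25756 = 0.3818.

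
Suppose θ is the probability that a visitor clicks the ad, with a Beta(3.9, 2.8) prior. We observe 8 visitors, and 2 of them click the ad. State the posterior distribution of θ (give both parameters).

Posterior: Beta(5.9, 8.8)

The binomial likelihood is conjugate to the Beta prior: with 2 successes and 6 failures, the posterior is Beta(3.9+2, 2.8+6) = Beta(5.9, 8.8).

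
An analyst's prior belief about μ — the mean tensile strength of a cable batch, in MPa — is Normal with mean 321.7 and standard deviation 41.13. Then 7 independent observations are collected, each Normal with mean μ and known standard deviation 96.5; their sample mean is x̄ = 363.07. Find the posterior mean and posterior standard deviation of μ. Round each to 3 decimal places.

Posterior mean ≈ 344.858; posterior SD ≈ 27.289

With known σ, the Normal prior is conjugate. Weight on the data is w = (n/σ²)/(n/σ² + 1/τ₀²) = 0.00075170/(0.00075170+0.00059113) = 0.55979.
Posterior mean = w·x̄ + (1−w)·μ₀ = 0.55979·363.07 + 0.44021·321.7 = 344.858. Posterior variance = 1/(0.00075170+0.00059113) = 744.697, so SD = 27.289.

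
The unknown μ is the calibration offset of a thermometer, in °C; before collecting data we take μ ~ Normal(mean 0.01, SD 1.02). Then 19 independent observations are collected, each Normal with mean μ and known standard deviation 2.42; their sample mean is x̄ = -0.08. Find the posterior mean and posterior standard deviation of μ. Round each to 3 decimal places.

Posterior mean ≈ -0.059; posterior SD ≈ 0.488

Prior precision 1/τ₀² = 1/1.02² = 0.961169; data precision n/σ² = 19/2.42² = 3.24431.
Posterior precision = 0.961169 + 3.24431 = 4.20548, giving posterior SD = 1/√4.20548 = 0.488.
Posterior mean = (0.961169·0.01 + 3.24431·-0.08) / 4.20548 = -0.059.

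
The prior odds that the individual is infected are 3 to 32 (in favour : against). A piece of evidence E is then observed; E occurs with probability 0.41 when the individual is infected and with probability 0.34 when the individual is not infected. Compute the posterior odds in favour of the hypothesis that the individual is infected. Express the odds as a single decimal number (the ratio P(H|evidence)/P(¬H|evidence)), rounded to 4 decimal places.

Prior odds = 3/32 = 0.093750.
Likelihood ratio for E = 0.41/0.34 = 1.2059.
Posterior odds = prior odds × LR = 0.11305.

Posterior odds ≈ 0.1131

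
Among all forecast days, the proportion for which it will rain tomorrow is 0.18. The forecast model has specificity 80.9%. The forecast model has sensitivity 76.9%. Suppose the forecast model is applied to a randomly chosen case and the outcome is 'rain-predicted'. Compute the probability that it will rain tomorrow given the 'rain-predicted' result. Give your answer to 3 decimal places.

P(H | E) ≈ 0.469

Write H for 'it will rain tomorrow'. Prior odds H:¬H = 0.18/0.82 = 0.21951. For the 'rain-predicted' outcome, the likelihood ratio is 0.769/0.191 = 4.0262.
Posterior odds = 0.21951 × 4.0262 = 0.88380, so P(H|E) = 0.88380/(1+0.88380) = 0.469.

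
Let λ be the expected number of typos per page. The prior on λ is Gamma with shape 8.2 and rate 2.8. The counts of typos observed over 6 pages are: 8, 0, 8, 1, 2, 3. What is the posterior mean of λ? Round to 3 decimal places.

The Poisson likelihood adds the total count to the shape and the number of exposure periods to the rate. Here ∑xᵢ = 22 and n = 6, so shape 8.2→30.2 and rate 2.8→8.8.
Posterior mean = shape/rate = 30.2/8.8 = 3.432.

Posterior mean ≈ 3.432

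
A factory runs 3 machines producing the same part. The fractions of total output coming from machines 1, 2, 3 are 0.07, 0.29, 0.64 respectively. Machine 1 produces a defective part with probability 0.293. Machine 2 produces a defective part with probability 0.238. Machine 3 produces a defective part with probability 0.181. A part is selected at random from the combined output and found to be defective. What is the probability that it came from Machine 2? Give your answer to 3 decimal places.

Posterior probability ≈ 0.336

Tabulate prior·likelihood by source: [1] prior 0.07, lik 0.293, product 0.02051; [2] prior 0.29, lik 0.238, product 0.06902; [3] prior 0.64, lik 0.181, product 0.1158.
Normalizing constant = 0.20537; the posterior for Machine 2 is its product over the sum, 0.06902/0.20537 = 0.336.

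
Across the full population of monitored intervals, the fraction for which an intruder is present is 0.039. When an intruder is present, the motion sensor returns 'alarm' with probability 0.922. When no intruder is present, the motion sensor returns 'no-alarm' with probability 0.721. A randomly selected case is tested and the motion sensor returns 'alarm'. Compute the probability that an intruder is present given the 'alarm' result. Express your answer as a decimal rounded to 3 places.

Let H be the event that an intruder is present. P(H) = 0.039, so P(¬H) = 0.961. With E the 'alarm' result, P(E|H) = 0.922 and P(E|¬H) = 0.279.
P(E) = 0.922·0.039 + 0.279·0.961 = 0.035958 + 0.26812 = 0.30408.
By Bayes' theorem, P(H|E) = 0.035958 / 0.30408 = 0.118.

P(H | E) ≈ 0.118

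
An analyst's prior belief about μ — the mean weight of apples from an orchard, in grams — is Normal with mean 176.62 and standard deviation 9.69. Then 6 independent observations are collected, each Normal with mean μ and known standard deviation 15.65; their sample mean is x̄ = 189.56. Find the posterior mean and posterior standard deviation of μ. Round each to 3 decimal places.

With known σ, the Normal prior is conjugate. Weight on the data is w = (n/σ²)/(n/σ² + 1/τ₀²) = 0.0244975/(0.0244975+0.0106501) = 0.69699.
Posterior mean = w·x̄ + (1−w)·μ₀ = 0.69699·189.56 + 0.30301·176.62 = 185.639. Posterior variance = 1/(0.0244975+0.0106501) = 28.4514, so SD = 5.334.

Posterior mean ≈ 185.639; posterior SD ≈ 5.334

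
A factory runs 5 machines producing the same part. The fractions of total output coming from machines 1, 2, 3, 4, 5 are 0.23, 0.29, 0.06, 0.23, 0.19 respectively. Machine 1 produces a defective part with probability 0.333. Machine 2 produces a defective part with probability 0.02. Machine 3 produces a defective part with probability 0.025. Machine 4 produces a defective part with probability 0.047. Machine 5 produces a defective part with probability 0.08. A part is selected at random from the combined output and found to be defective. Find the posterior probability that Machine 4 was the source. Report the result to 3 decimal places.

Posterior probability ≈ 0.098

Tabulate prior·likelihood by source: [1] prior 0.23, lik 0.333, product 0.07659; [2] prior 0.29, lik 0.02, product 0.005800; [3] prior 0.06, lik 0.025, product 0.001500; [4] prior 0.23, lik 0.047, product 0.01081; [5] prior 0.19, lik 0.08, product 0.01520.
Normalizing constant = 0.10990; the posterior for Machine 4 is its product over the sum, 0.01081/0.10990 = 0.098.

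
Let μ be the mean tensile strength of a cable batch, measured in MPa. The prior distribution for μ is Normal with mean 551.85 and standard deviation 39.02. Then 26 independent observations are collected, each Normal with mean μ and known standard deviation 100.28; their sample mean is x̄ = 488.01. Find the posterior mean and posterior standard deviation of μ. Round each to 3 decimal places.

With known σ, the Normal prior is conjugate. Weight on the data is w = (n/σ²)/(n/σ² + 1/τ₀²) = 0.00258550/(0.00258550+0.00065679) = 0.79743.
Posterior mean = w·x̄ + (1−w)·μ₀ = 0.79743·488.01 + 0.20257·551.85 = 500.942. Posterior variance = 1/(0.00258550+0.00065679) = 308.424, so SD = 17.562.

Posterior mean ≈ 500.942; posterior SD ≈ 17.562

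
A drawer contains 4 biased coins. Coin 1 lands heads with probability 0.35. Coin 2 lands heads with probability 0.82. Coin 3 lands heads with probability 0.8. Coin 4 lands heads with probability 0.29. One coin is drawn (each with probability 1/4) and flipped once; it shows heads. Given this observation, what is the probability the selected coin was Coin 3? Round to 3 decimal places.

Posterior probability ≈ 0.354

Tabulate prior·likelihood by source: [1] prior 0.25, lik 0.35, product 0.08750; [2] prior 0.25, lik 0.82, product 0.2050; [3] prior 0.25, lik 0.8, product 0.2000; [4] prior 0.25, lik 0.29, product 0.07250.
Normalizing constant = 0.56500; the posterior for Coin 3 is its product over the sum, 0.2000/0.56500 = 0.354.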